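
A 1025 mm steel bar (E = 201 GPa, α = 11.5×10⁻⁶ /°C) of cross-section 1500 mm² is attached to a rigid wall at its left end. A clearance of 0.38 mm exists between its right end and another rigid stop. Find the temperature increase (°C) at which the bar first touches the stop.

Contact occurs when the free expansion equals the gap: αΔT L = 0.38 mm.
So ΔT = g/(αL) = 0.38/(11.5×10⁻⁶ × 1025) = 32.24 °C.

ΔT ≈ 32.2 °C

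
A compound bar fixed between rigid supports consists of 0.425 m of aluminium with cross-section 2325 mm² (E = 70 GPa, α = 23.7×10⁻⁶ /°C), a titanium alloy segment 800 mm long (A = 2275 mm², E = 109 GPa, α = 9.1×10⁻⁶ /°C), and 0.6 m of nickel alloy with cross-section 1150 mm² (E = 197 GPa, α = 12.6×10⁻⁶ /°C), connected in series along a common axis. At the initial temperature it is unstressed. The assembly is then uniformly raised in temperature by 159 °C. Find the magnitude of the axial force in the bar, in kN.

Free thermal expansion of the whole bar: Σ αᵢΔT Lᵢ = 23.7×10⁻⁶×159×425 + 9.1×10⁻⁶×159×800 + 12.6×10⁻⁶×159×600 = 3.961 mm.
The walls prevent any net length change, so an axial force P (same in every segment) develops. Compatibility: P · Σ Lᵢ/(AᵢEᵢ) = δ_free.
Σ Lᵢ/(AᵢEᵢ) = 425/(2325×70×10³) + 800/(2275×109×10³) + 600/(1150×197×10³) = 8.486×10⁻⁶ mm/N.
P = 3.961 / 8.486×10⁻⁶ = 466800 N = 466.8 kN, compressive.

P ≈ 467 kN (compressive)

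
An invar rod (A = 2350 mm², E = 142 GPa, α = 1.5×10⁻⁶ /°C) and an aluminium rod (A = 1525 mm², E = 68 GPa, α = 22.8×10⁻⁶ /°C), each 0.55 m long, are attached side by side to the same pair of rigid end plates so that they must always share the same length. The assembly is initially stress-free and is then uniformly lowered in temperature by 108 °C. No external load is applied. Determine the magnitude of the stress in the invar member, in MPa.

σ ≈ 77.4 MPa (compressive)

Equilibrium of a rigid end plate with no external load gives equal and opposite internal forces ±P in the two members. Since α_{aluminium} > α_{invar}, cooling drives the aluminium into tension and the invar into compression.
Equating the net (thermal + elastic) strains gives |α₁ − α₂|·ΔT = P·[1/(A₁E₁) + 1/(A₂E₂)].
|α₁ − α₂|·ΔT = 21.3×10⁻⁶ × 108 = 0.0023.
1/(A₁E₁) + 1/(A₂E₂) = 1/(2350×142×10³) + 1/(1525×68×10³) = 1.264×10⁻⁸ N⁻¹.
So P = 0.0023 / 1.264×10⁻⁸ = 182 kN.
σ_{invar} = P/A₁ = 182000/2350 = 77.44 MPa, compressive.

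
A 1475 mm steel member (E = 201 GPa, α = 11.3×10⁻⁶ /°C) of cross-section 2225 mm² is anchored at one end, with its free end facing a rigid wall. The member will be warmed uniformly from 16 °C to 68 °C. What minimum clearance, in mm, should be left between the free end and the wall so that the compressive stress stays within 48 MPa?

g ≈ 0.514 mm

Free expansion if unrestrained: δ_free = αΔT L = 11.3×10⁻⁶ × 52 × 1475 = 0.8667 mm.
A stress of 48 MPa corresponds to the wall pushing the member back by σL/E = 48×1475/(201×10³) = 0.3522 mm.
So the gap has to take up the difference, g_min = δ_free − σL/E = 0.8667 − 0.3522 = 0.5145 mm.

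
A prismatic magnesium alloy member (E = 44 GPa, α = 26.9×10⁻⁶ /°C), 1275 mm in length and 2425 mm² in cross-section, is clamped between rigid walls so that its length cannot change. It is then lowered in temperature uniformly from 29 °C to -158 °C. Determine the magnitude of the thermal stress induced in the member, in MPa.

With length fixed, the mechanical strain must cancel the thermal strain αΔT = 26.9×10⁻⁶ × 187 = 5030.3×10⁻⁶.
σ = EαΔT = 44×10³ × 26.9×10⁻⁶ × 187 = 221.3 MPa (tensile; the member is trying to contract).

σ ≈ 221 MPa (tensile)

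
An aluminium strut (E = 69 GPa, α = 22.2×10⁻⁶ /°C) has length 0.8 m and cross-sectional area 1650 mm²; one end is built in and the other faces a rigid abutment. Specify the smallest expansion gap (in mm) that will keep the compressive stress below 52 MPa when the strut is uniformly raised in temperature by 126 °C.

g ≈ 1.63 mm

With no wall the strut would lengthen by αΔT L = 22.2×10⁻⁶ × 126 × 800 = 2.238 mm.
A stress of 52 MPa corresponds to the wall pushing the strut back by σL/E = 52×800/(69×10³) = 0.6029 mm.
So the gap has to take up the difference, g_min = δ_free − σL/E = 2.238 − 0.6029 = 1.635 mm.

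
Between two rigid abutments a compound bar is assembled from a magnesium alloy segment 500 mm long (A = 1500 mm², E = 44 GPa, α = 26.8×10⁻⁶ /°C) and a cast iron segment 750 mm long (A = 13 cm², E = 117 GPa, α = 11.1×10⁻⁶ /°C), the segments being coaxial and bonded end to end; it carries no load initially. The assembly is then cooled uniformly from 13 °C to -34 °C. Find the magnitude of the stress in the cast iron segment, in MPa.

σ ≈ 62.8 MPa (tensile)

If the supports were absent, the total length change would be Σ αᵢΔT Lᵢ = 26.8×10⁻⁶×47×500 + 11.1×10⁻⁶×47×750 = 1.021 mm.
The walls prevent any net length change, so an axial force P (same in every segment) develops. Compatibility: P · Σ Lᵢ/(AᵢEᵢ) = δ_free.
Σ Lᵢ/(AᵢEᵢ) = 500/(1500×44×10³) + 750/(1300×117×10³) = 1.251×10⁻⁵ mm/N.
So P = 1.021 / 1.251×10⁻⁵ = 81.64 kN, tensile.
σ_{cast iron} = P / A = 81640 / 1300 = 62.8 MPa.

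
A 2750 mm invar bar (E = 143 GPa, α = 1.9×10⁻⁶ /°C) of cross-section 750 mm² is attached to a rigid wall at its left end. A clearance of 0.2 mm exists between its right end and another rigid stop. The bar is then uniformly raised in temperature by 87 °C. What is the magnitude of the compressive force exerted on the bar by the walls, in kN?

Unrestrained expansion: δ_free = αΔT L = 1.9×10⁻⁶ × 87 × 2750 = 0.4546 mm.
The gap closes (δ_free > 0.2 mm) and the wall then resists a further 0.4546 − 0.2 = 0.2546 mm of expansion.
So σ = E(δ_free − g)/L = 143×10³ × 0.2546/2750 = 13.24 MPa.
P = σA = 13.24 × 750 = 9.928 kN.

P ≈ 9.93 kN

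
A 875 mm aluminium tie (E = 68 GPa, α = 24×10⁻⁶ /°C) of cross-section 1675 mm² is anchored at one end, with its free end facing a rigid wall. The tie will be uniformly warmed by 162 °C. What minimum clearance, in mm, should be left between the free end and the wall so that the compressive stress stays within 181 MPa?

With no wall the tie would lengthen by αΔT L = 24×10⁻⁶ × 162 × 875 = 3.402 mm.
At the allowable stress the elastic shortening the wall may impose is σL/E = 181 × 875 / (68×10³) = 2.329 mm.
The gap must absorb the remainder: g_min = 3.402 − 2.329 = 1.073 mm.

g ≈ 1.07 mm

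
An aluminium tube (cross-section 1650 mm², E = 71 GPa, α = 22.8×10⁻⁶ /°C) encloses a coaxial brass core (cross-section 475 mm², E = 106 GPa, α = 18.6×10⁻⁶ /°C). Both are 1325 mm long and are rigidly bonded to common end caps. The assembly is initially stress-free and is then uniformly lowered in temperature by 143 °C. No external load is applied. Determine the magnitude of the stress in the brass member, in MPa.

Equilibrium of a rigid end plate with no external load gives equal and opposite internal forces ±P in the two members. Since α_{aluminium} > α_{brass}, cooling drives the aluminium into tension and the brass into compression.
Setting the final lengths equal and cancelling L: (α₁ − α₂)ΔT = P/(A₁E₁) + P/(A₂E₂).
|α₁ − α₂|·ΔT = 4.2×10⁻⁶ × 143 = 0.0006006.
1/(A₁E₁) + 1/(A₂E₂) = 1/(1650×71×10³) + 1/(475×106×10³) = 2.84×10⁻⁸ N⁻¹.
P = 0.0006006 / 2.84×10⁻⁸ = 21150 N = 21.15 kN.
σ_{brass} = P/A₂ = 21150/475 = 44.53 MPa, compressive.

σ ≈ 44.5 MPa (compressive)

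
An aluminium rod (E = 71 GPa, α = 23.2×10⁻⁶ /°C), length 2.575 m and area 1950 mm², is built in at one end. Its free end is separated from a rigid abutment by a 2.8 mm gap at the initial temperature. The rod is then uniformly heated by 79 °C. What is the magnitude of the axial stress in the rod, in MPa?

Unrestrained expansion: δ_free = αΔT L = 23.2×10⁻⁶ × 79 × 2575 = 4.719 mm.
This exceeds the 2.8 mm gap, so the wall pushes back. The portion of expansion that must be recovered elastically is δ_free − gap = 4.719 − 2.8 = 1.919 mm.
So σ = E(δ_free − g)/L = 71×10³ × 1.919/2575 = 52.92 MPa.

σ ≈ 52.9 MPa (compressive)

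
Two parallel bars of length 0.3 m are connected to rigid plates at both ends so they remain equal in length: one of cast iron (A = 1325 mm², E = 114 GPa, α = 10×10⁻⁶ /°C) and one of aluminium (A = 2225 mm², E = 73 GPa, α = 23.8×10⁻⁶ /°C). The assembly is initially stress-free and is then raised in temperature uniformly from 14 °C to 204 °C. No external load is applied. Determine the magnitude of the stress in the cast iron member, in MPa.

σ ≈ 155 MPa (tensile)

Both members must finish at the same length. With the larger α, the aluminium tends to over-expand; the plates restrain it, putting the aluminium in compression and the cast iron in tension. With no external load the two internal forces are equal and opposite, magnitude P.
Equating the net (thermal + elastic) strains gives |α₁ − α₂|·ΔT = P·[1/(A₁E₁) + 1/(A₂E₂)].
|α₁ − α₂|·ΔT = 13.8×10⁻⁶ × 190 = 0.002622.
1/(A₁E₁) + 1/(A₂E₂) = 1/(1325×114×10³) + 1/(2225×73×10³) = 1.278×10⁻⁸ N⁻¹.
So P = 0.002622 / 1.278×10⁻⁸ = 205.2 kN.
σ_{cast iron} = P/A₁ = 205200/1325 = 154.9 MPa, tensile.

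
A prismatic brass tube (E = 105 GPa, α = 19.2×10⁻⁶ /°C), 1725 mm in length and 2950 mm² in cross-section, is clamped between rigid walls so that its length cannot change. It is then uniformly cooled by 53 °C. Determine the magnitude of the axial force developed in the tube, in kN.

The ends cannot move, so σ = EαΔT = 105×10³ × 19.2×10⁻⁶ × 53 = 106.8 MPa.
P = AEαΔT = 2950 × 105×10³ × 19.2×10⁻⁶ × 53 = 315.2 kN (tensile).

P ≈ 315 kN (tensile)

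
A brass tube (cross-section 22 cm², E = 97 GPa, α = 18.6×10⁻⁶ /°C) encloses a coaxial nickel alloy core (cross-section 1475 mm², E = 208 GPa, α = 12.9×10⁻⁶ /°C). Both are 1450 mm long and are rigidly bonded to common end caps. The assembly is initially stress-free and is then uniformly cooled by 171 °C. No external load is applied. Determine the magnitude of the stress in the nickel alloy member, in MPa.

σ ≈ 83.2 MPa (compressive)

Both members must finish at the same length. With the larger α, the brass tends to over-contract; the plates restrain it, putting the brass in tension and the nickel alloy in compression. With no external load the two internal forces are equal and opposite, magnitude P.
Compatibility of the two members (thermal + elastic change equal): (α₁ − α₂)ΔT = P·[1/(A₁E₁) + 1/(A₂E₂)].
|α₁ − α₂|·ΔT = 5.7×10⁻⁶ × 171 = 0.0009747.
1/(A₁E₁) + 1/(A₂E₂) = 1/(2200×97×10³) + 1/(1475×208×10³) = 7.945×10⁻⁹ N⁻¹.
P = 0.0009747 / 7.945×10⁻⁹ = 122700 N = 122.7 kN.
σ_{nickel alloy} = P/A₂ = 122700/1475 = 83.17 MPa, compressive.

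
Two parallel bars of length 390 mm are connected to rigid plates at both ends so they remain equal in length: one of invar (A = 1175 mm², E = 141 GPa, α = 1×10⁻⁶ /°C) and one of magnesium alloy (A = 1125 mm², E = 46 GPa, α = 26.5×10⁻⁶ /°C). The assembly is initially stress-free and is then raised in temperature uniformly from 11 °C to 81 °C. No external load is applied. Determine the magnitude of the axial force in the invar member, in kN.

P ≈ 70.4 kN (tensile in the invar)

Both members must finish at the same length. With the larger α, the magnesium alloy tends to over-expand; the plates restrain it, putting the magnesium alloy in compression and the invar in tension. With no external load the two internal forces are equal and opposite, magnitude P.
Compatibility of the two members (thermal + elastic change equal): (α₁ − α₂)ΔT = P·[1/(A₁E₁) + 1/(A₂E₂)].
|α₁ − α₂|·ΔT = 25.5×10⁻⁶ × 70 = 0.001785.
1/(A₁E₁) + 1/(A₂E₂) = 1/(1175×141×10³) + 1/(1125×46×10³) = 2.536×10⁻⁸ N⁻¹.
P = 0.001785 / 2.536×10⁻⁸ = 70390 N = 70.39 kN.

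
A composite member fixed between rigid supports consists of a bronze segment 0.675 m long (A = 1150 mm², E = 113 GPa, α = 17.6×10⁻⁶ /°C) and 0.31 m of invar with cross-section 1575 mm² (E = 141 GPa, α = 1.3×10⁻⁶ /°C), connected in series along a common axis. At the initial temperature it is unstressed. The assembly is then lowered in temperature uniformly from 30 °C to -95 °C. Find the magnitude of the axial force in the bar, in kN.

Free thermal contraction of the whole bar: Σ αᵢΔT Lᵢ = 17.6×10⁻⁶×125×675 + 1.3×10⁻⁶×125×310 = 1.535 mm.
The walls prevent any net length change, so an axial force P (same in every segment) develops. Compatibility: P · Σ Lᵢ/(AᵢEᵢ) = δ_free.
The series flexibility is Σ Lᵢ/(AᵢEᵢ) = 675/(1150×113×10³) + 310/(1575×141×10³) = 6.59×10⁻⁶ mm/N.
P = 1.535 / 6.59×10⁻⁶ = 233000 N = 233 kN, tensile.

P ≈ 233 kN (tensile)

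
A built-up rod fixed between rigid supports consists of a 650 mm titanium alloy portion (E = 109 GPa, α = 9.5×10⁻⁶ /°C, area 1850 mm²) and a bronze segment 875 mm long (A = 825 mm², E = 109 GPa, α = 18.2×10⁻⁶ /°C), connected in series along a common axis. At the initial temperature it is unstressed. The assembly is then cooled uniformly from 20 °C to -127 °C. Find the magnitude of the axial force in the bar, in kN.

With the walls removed the bar would change length by δ_free = Σ αᵢΔT Lᵢ = 9.5×10⁻⁶×147×650 + 18.2×10⁻⁶×147×875 = 3.249 mm.
Since the ends are fixed, an axial force P builds up, equal in every segment, with P · Σ Lᵢ/(AᵢEᵢ) = δ_free.
The series flexibility is Σ Lᵢ/(AᵢEᵢ) = 650/(1850×109×10³) + 875/(825×109×10³) = 1.295×10⁻⁵ mm/N.
So P = 3.249 / 1.295×10⁻⁵ = 250.8 kN, tensile.

P ≈ 251 kN (tensile)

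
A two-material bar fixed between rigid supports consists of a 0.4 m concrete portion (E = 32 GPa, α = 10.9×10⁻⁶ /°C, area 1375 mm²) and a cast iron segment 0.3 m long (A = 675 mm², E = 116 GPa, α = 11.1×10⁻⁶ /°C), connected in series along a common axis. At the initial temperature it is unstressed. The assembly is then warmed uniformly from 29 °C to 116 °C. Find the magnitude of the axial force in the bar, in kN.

P ≈ 51.8 kN (compressive)

Free thermal expansion of the whole bar: Σ αᵢΔT Lᵢ = 10.9×10⁻⁶×87×400 + 11.1×10⁻⁶×87×300 = 0.669 mm.
The walls prevent any net length change, so an axial force P (same in every segment) develops. Compatibility: P · Σ Lᵢ/(AᵢEᵢ) = δ_free.
The series flexibility is Σ Lᵢ/(AᵢEᵢ) = 400/(1375×32×10³) + 300/(675×116×10³) = 1.292×10⁻⁵ mm/N.
So P = 0.669 / 1.292×10⁻⁵ = 51.77 kN, compressive.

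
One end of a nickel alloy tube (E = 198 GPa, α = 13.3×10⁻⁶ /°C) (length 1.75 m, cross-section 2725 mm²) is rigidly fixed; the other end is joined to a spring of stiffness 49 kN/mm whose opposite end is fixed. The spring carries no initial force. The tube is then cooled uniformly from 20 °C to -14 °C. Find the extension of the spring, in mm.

If the spring were absent the tube would shorten by αΔT L = 13.3×10⁻⁶ × 34 × 1750 = 0.7913 mm.
Let P be the tensile force in the spring. The tube extends elastically by PL/(AE) and the spring stretches by P/k; together these equal δ_free.
P [ L/(AE) + 1/k ] = δ_free → P [ 1750/(2725×198×10³) + 1/(49×10³) ] = 0.7913.
P = 0.7913 / 2.365×10⁻⁵ = 33460 N.
Spring extension = P/k = 33460/(49×10³) = 0.6828 mm.

δ ≈ 0.683 mm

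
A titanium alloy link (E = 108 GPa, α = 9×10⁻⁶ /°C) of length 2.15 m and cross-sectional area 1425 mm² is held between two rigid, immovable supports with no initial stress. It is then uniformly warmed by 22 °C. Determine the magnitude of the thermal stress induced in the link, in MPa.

With length fixed, the mechanical strain must cancel the thermal strain αΔT = 9×10⁻⁶ × 22 = 198×10⁻⁶.
Hence σ = E·αΔT = 108×10³ × 198×10⁻⁶ = 21.38 MPa, compressive.

σ ≈ 21.4 MPa (compressive)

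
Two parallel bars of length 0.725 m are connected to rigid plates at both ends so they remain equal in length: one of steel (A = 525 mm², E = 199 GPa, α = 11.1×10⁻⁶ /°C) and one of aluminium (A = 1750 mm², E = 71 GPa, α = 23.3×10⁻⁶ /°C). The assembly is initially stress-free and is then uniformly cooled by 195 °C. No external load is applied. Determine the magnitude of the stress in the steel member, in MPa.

The aluminium has the larger α, so on cooling it would change length more than the steel if both were free. The rigid plates force a common final length, so the aluminium is put into tension and the steel into compression, with equal and opposite forces P (no external load).
Compatibility of the two members (thermal + elastic change equal): (α₁ − α₂)ΔT = P·[1/(A₁E₁) + 1/(A₂E₂)].
|α₁ − α₂|·ΔT = 12.2×10⁻⁶ × 195 = 0.002379.
1/(A₁E₁) + 1/(A₂E₂) = 1/(525×199×10³) + 1/(1750×71×10³) = 1.762×10⁻⁸ N⁻¹.
P = 0.002379 / 1.762×10⁻⁸ = 135000 N = 135 kN.
σ_{steel} = P/A₁ = 135000/525 = 257.2 MPa, compressive.

σ ≈ 257 MPa (compressive)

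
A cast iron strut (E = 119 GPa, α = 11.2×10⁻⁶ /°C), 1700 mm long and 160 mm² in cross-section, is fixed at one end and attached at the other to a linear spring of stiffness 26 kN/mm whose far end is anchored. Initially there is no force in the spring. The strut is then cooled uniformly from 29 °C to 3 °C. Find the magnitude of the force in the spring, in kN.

If the spring were absent the strut would shorten by αΔT L = 11.2×10⁻⁶ × 26 × 1700 = 0.495 mm.
Let P be the tensile force in the spring. The strut extends elastically by PL/(AE) and the spring stretches by P/k; together these equal δ_free.
P [ L/(AE) + 1/k ] = δ_free → P [ 1700/(160×119×10³) + 1/(26×10³) ] = 0.495.
P = 0.495 / 0.0001277 = 3875 N.

P ≈ 3.88 kN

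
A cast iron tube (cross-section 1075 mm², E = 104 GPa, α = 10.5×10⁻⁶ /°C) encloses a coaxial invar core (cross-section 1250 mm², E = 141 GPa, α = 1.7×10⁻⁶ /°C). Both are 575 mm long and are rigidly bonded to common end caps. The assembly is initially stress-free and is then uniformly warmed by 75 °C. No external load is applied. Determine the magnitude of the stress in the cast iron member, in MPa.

σ ≈ 42 MPa (compressive)

Equilibrium of a rigid end plate with no external load gives equal and opposite internal forces ±P in the two members. Since α_{cast iron} > α_{invar}, heating drives the cast iron into compression and the invar into tension.
Equating the net (thermal + elastic) strains gives |α₁ − α₂|·ΔT = P·[1/(A₁E₁) + 1/(A₂E₂)].
|α₁ − α₂|·ΔT = 8.8×10⁻⁶ × 75 = 0.00066.
1/(A₁E₁) + 1/(A₂E₂) = 1/(1075×104×10³) + 1/(1250×141×10³) = 1.462×10⁻⁸ N⁻¹.
P = 0.00066 / 1.462×10⁻⁸ = 45150 N = 45.15 kN.
σ_{cast iron} = P/A₁ = 45150/1075 = 42 MPa, compressive.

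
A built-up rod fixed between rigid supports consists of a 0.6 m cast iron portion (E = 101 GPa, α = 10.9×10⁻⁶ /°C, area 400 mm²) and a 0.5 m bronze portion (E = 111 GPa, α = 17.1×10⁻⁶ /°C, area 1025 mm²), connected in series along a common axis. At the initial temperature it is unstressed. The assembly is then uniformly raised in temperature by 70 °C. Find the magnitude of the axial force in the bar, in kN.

P ≈ 54.9 kN (compressive)

With the walls removed the bar would change length by δ_free = Σ αᵢΔT Lᵢ = 10.9×10⁻⁶×70×600 + 17.1×10⁻⁶×70×500 = 1.056 mm.
The walls prevent any net length change, so an axial force P (same in every segment) develops. Compatibility: P · Σ Lᵢ/(AᵢEᵢ) = δ_free.
The series flexibility is Σ Lᵢ/(AᵢEᵢ) = 600/(400×101×10³) + 500/(1025×111×10³) = 1.925×10⁻⁵ mm/N.
Hence P = δ_free / Σ(L/AE) = 1.056/1.925×10⁻⁵ = 54.88 kN (compressive).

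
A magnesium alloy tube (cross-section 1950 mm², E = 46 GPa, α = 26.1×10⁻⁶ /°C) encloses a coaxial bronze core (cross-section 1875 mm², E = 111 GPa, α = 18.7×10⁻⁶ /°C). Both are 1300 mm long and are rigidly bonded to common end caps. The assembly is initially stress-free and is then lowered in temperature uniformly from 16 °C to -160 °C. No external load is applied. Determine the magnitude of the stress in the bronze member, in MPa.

Equilibrium of a rigid end plate with no external load gives equal and opposite internal forces ±P in the two members. Since α_{magnesium alloy} > α_{bronze}, cooling drives the magnesium alloy into tension and the bronze into compression.
Setting the final lengths equal and cancelling L: (α₁ − α₂)ΔT = P/(A₁E₁) + P/(A₂E₂).
|α₁ − α₂|·ΔT = 7.4×10⁻⁶ × 176 = 0.001302.
1/(A₁E₁) + 1/(A₂E₂) = 1/(1950×46×10³) + 1/(1875×111×10³) = 1.595×10⁻⁸ N⁻¹.
So P = 0.001302 / 1.595×10⁻⁸ = 81.64 kN.
σ_{bronze} = P/A₂ = 81640/1875 = 43.54 MPa, compressive.

σ ≈ 43.5 MPa (compressive)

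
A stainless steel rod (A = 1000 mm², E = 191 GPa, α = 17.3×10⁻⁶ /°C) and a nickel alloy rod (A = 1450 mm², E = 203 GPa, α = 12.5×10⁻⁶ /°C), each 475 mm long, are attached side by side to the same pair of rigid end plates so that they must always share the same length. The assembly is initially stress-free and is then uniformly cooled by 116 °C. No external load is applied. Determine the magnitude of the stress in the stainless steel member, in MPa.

σ ≈ 64.5 MPa (tensile)

Equilibrium of a rigid end plate with no external load gives equal and opposite internal forces ±P in the two members. Since α_{stainless steel} > α_{nickel alloy}, cooling drives the stainless steel into tension and the nickel alloy into compression.
Compatibility of the two members (thermal + elastic change equal): (α₁ − α₂)ΔT = P·[1/(A₁E₁) + 1/(A₂E₂)].
|α₁ − α₂|·ΔT = 4.8×10⁻⁶ × 116 = 0.0005568.
1/(A₁E₁) + 1/(A₂E₂) = 1/(1000×191×10³) + 1/(1450×203×10³) = 8.633×10⁻⁹ N⁻¹.
So P = 0.0005568 / 8.633×10⁻⁹ = 64.5 kN.
σ_{stainless steel} = P/A₁ = 64500/1000 = 64.5 MPa, tensile.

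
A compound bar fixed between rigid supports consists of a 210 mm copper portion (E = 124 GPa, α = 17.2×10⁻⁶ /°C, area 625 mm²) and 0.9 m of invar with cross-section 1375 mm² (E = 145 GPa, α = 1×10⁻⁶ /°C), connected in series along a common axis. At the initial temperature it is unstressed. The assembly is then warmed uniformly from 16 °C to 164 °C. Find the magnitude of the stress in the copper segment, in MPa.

σ ≈ 148 MPa (compressive)

With the walls removed the bar would change length by δ_free = Σ αᵢΔT Lᵢ = 17.2×10⁻⁶×148×210 + 1×10⁻⁶×148×900 = 0.6678 mm.
Since the ends are fixed, an axial force P builds up, equal in every segment, with P · Σ Lᵢ/(AᵢEᵢ) = δ_free.
The series flexibility is Σ Lᵢ/(AᵢEᵢ) = 210/(625×124×10³) + 900/(1375×145×10³) = 7.224×10⁻⁶ mm/N.
P = 0.6678 / 7.224×10⁻⁶ = 92440 N = 92.44 kN, compressive.
σ_{copper} = P / A = 92440 / 625 = 147.9 MPa.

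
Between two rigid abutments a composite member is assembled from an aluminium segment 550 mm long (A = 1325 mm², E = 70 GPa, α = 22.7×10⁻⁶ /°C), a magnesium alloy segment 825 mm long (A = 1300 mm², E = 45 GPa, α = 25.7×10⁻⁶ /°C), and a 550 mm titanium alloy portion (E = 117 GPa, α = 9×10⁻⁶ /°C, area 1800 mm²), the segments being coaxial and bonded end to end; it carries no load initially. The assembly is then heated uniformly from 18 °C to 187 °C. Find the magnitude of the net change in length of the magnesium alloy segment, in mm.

With the walls removed the bar would change length by δ_free = Σ αᵢΔT Lᵢ = 22.7×10⁻⁶×169×550 + 25.7×10⁻⁶×169×825 + 9×10⁻⁶×169×550 = 6.53 mm.
The rigid supports impose zero overall length change; the single axial force P common to all segments must satisfy P Σ Lᵢ/(AᵢEᵢ) = δ_free.
The series flexibility is Σ Lᵢ/(AᵢEᵢ) = 550/(1325×70×10³) + 825/(1300×45×10³) + 550/(1800×117×10³) = 2.264×10⁻⁵ mm/N.
P = 6.53 / 2.264×10⁻⁵ = 288400 N = 288.4 kN, compressive.
For the magnesium alloy segment, free thermal change = 25.7×10⁻⁶×169×825 = 3.583 mm and elastic change from P = 288400×825/(1300×45×10³) = 4.067 mm; these oppose, so the net change is 0.483 mm (segment shortens).

|ΔL| ≈ 0.483 mm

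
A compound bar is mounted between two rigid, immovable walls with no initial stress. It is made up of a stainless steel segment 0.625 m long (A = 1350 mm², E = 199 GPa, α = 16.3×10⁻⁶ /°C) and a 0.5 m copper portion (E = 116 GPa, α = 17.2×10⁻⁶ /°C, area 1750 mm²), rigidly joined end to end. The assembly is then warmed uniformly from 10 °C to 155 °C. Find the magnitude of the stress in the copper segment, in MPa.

With the walls removed the bar would change length by δ_free = Σ αᵢΔT Lᵢ = 16.3×10⁻⁶×145×625 + 17.2×10⁻⁶×145×500 = 2.724 mm.
The rigid supports impose zero overall length change; the single axial force P common to all segments must satisfy P Σ Lᵢ/(AᵢEᵢ) = δ_free.
Σ Lᵢ/(AᵢEᵢ) = 625/(1350×199×10³) + 500/(1750×116×10³) = 4.79×10⁻⁶ mm/N.
Hence P = δ_free / Σ(L/AE) = 2.724/4.79×10⁻⁶ = 568.8 kN (compressive).
σ_{copper} = P / A = 568800 / 1750 = 325 MPa.

σ ≈ 325 MPa (compressive)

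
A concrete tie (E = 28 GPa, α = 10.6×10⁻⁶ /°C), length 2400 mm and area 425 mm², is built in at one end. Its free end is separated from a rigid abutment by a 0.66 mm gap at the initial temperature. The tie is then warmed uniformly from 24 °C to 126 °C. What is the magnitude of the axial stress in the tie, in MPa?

If the wall were absent the tie would grow by αΔT L = 10.6×10⁻⁶ × 102 × 2400 = 2.595 mm.
This exceeds the 0.66 mm gap, so the wall pushes back. The portion of expansion that must be recovered elastically is δ_free − gap = 2.595 − 0.66 = 1.935 mm.
So σ = E(δ_free − g)/L = 28×10³ × 1.935/2400 = 22.57 MPa.

σ ≈ 22.6 MPa (compressive)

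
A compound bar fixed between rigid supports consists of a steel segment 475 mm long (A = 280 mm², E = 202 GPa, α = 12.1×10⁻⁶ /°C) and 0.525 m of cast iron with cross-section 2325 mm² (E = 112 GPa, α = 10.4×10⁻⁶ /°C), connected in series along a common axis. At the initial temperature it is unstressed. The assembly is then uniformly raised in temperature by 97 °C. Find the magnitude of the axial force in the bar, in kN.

P ≈ 104 kN (compressive)

Free thermal expansion of the whole bar: Σ αᵢΔT Lᵢ = 12.1×10⁻⁶×97×475 + 10.4×10⁻⁶×97×525 = 1.087 mm.
The rigid supports impose zero overall length change; the single axial force P common to all segments must satisfy P Σ Lᵢ/(AᵢEᵢ) = δ_free.
The series flexibility is Σ Lᵢ/(AᵢEᵢ) = 475/(280×202×10³) + 525/(2325×112×10³) = 1.041×10⁻⁵ mm/N.
So P = 1.087 / 1.041×10⁻⁵ = 104.4 kN, compressive.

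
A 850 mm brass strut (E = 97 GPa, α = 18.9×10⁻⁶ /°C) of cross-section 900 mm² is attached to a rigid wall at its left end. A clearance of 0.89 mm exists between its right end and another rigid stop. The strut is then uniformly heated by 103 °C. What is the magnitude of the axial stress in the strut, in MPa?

If the wall were absent the strut would grow by αΔT L = 18.9×10⁻⁶ × 103 × 850 = 1.655 mm.
After closing the 0.89 mm clearance, 1.655 − 0.89 = 0.7647 mm of expansion remains to be suppressed by the wall.
That suppressed elongation corresponds to σ = E·Δ/L = 97×10³ × 0.7647/850 = 87.27 MPa.

σ ≈ 87.3 MPa (compressive)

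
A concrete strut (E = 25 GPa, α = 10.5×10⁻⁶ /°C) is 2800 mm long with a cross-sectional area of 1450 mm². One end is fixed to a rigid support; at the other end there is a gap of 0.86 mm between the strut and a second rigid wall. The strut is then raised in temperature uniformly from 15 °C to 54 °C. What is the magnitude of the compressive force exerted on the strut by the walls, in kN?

P ≈ 3.71 kN

Unrestrained expansion: δ_free = αΔT L = 10.5×10⁻⁶ × 39 × 2800 = 1.147 mm.
After closing the 0.86 mm clearance, 1.147 − 0.86 = 0.2866 mm of expansion remains to be suppressed by the wall.
So σ = E(δ_free − g)/L = 25×10³ × 0.2866/2800 = 2.559 MPa.
Force on the wall = σA = 2.559 × 1450 mm² = 3.71 kN.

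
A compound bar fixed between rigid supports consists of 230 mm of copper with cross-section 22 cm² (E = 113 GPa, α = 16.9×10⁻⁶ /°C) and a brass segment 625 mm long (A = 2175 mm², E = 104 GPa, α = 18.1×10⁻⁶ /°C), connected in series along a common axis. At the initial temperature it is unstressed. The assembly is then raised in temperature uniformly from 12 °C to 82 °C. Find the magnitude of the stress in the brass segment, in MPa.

σ ≈ 133 MPa (compressive)

With the walls removed the bar would change length by δ_free = Σ αᵢΔT Lᵢ = 16.9×10⁻⁶×70×230 + 18.1×10⁻⁶×70×625 = 1.064 mm.
Since the ends are fixed, an axial force P builds up, equal in every segment, with P · Σ Lᵢ/(AᵢEᵢ) = δ_free.
The series flexibility is Σ Lᵢ/(AᵢEᵢ) = 230/(2200×113×10³) + 625/(2175×104×10³) = 3.688×10⁻⁶ mm/N.
So P = 1.064 / 3.688×10⁻⁶ = 288.5 kN, compressive.
σ_{brass} = P / A = 288500 / 2175 = 132.6 MPa.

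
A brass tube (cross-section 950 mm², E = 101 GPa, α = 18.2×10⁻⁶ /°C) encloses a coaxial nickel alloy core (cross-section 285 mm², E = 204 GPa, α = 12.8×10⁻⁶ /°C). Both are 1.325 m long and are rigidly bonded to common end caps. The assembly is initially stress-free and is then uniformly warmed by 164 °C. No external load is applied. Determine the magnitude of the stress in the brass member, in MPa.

σ ≈ 33.7 MPa (compressive)

Both members must finish at the same length. With the larger α, the brass tends to over-expand; the plates restrain it, putting the brass in compression and the nickel alloy in tension. With no external load the two internal forces are equal and opposite, magnitude P.
Setting the final lengths equal and cancelling L: (α₁ − α₂)ΔT = P/(A₁E₁) + P/(A₂E₂).
|α₁ − α₂|·ΔT = 5.4×10⁻⁶ × 164 = 0.0008856.
1/(A₁E₁) + 1/(A₂E₂) = 1/(950×101×10³) + 1/(285×204×10³) = 2.762×10⁻⁸ N⁻¹.
So P = 0.0008856 / 2.762×10⁻⁸ = 32.06 kN.
σ_{brass} = P/A₁ = 32060/950 = 33.75 MPa, compressive.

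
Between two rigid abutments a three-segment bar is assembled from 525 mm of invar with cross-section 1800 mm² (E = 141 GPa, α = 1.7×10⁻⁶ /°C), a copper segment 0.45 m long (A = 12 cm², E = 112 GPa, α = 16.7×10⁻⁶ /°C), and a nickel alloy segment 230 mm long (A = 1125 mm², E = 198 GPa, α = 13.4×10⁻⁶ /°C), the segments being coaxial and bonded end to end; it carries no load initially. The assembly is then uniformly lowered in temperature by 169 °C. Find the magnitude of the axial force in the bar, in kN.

P ≈ 301 kN (tensile)

With the walls removed the bar would change length by δ_free = Σ αᵢΔT Lᵢ = 1.7×10⁻⁶×169×525 + 16.7×10⁻⁶×169×450 + 13.4×10⁻⁶×169×230 = 1.942 mm.
The walls prevent any net length change, so an axial force P (same in every segment) develops. Compatibility: P · Σ Lᵢ/(AᵢEᵢ) = δ_free.
The series flexibility is Σ Lᵢ/(AᵢEᵢ) = 525/(1800×141×10³) + 450/(1200×112×10³) + 230/(1125×198×10³) = 6.449×10⁻⁶ mm/N.
Hence P = δ_free / Σ(L/AE) = 1.942/6.449×10⁻⁶ = 301.1 kN (tensile).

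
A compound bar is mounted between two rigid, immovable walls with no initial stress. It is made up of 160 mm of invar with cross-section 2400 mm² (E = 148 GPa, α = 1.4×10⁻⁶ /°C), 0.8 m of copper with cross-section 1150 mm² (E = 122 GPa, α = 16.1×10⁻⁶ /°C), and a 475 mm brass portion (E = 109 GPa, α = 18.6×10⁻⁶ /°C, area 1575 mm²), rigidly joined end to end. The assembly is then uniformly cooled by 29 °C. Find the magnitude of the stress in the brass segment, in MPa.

σ ≈ 45.3 MPa (tensile)

With the walls removed the bar would change length by δ_free = Σ αᵢΔT Lᵢ = 1.4×10⁻⁶×29×160 + 16.1×10⁻⁶×29×800 + 18.6×10⁻⁶×29×475 = 0.6362 mm.
The walls prevent any net length change, so an axial force P (same in every segment) develops. Compatibility: P · Σ Lᵢ/(AᵢEᵢ) = δ_free.
The series flexibility is Σ Lᵢ/(AᵢEᵢ) = 160/(2400×148×10³) + 800/(1150×122×10³) + 475/(1575×109×10³) = 8.919×10⁻⁶ mm/N.
So P = 0.6362 / 8.919×10⁻⁶ = 71.33 kN, tensile.
σ_{brass} = P / A = 71330 / 1575 = 45.29 MPa.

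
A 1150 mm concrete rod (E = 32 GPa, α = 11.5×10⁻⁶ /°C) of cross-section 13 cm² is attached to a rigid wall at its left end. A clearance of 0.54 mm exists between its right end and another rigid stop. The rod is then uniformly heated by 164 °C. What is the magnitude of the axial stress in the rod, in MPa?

σ ≈ 45.3 MPa (compressive)

If the wall were absent the rod would grow by αΔT L = 11.5×10⁻⁶ × 164 × 1150 = 2.169 mm.
The gap closes (δ_free > 0.54 mm) and the wall then resists a further 2.169 − 0.54 = 1.629 mm of expansion.
So σ = E(δ_free − g)/L = 32×10³ × 1.629/1150 = 45.33 MPa.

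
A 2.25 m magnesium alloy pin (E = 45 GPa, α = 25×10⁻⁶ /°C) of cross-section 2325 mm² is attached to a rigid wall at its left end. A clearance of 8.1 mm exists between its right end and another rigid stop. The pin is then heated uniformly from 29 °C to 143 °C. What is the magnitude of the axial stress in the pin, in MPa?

σ ≈ 0 MPa

If the wall were absent the pin would grow by αΔT L = 25×10⁻⁶ × 114 × 2250 = 6.412 mm.
This is smaller than the 8.1 mm clearance, so the pin expands freely without reaching the stop — the stress is zero.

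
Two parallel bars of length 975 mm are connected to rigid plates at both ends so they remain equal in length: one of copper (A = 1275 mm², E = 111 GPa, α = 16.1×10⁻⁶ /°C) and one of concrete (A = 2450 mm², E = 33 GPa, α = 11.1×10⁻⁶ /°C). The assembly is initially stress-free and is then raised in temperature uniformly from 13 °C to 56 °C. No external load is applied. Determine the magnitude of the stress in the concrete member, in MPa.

σ ≈ 4.52 MPa (tensile)

Both members must finish at the same length. With the larger α, the copper tends to over-expand; the plates restrain it, putting the copper in compression and the concrete in tension. With no external load the two internal forces are equal and opposite, magnitude P.
Equating the net (thermal + elastic) strains gives |α₁ − α₂|·ΔT = P·[1/(A₁E₁) + 1/(A₂E₂)].
|α₁ − α₂|·ΔT = 5×10⁻⁶ × 43 = 0.000215.
1/(A₁E₁) + 1/(A₂E₂) = 1/(1275×111×10³) + 1/(2450×33×10³) = 1.943×10⁻⁸ N⁻¹.
P = 0.000215 / 1.943×10⁻⁸ = 11060 N = 11.06 kN.
σ_{concrete} = P/A₂ = 11060/2450 = 4.515 MPa, tensile.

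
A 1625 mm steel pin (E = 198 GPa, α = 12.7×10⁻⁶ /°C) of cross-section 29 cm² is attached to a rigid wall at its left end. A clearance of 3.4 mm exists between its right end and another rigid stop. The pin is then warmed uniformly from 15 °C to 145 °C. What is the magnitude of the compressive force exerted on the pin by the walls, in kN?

If the wall were absent the pin would grow by αΔT L = 12.7×10⁻⁶ × 130 × 1625 = 2.683 mm.
This is smaller than the 3.4 mm clearance, so the pin expands freely without reaching the stop — the stress is zero.

P ≈ 0 kN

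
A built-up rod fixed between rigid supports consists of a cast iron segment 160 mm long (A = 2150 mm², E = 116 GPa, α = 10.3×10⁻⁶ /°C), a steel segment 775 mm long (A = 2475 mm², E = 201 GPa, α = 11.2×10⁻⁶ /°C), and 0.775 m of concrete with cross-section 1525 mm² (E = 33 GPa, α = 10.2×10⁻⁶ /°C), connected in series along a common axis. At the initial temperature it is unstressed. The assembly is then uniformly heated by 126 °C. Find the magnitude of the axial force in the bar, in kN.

If the supports were absent, the total length change would be Σ αᵢΔT Lᵢ = 10.3×10⁻⁶×126×160 + 11.2×10⁻⁶×126×775 + 10.2×10⁻⁶×126×775 = 2.297 mm.
Since the ends are fixed, an axial force P builds up, equal in every segment, with P · Σ Lᵢ/(AᵢEᵢ) = δ_free.
Σ Lᵢ/(AᵢEᵢ) = 160/(2150×116×10³) + 775/(2475×201×10³) + 775/(1525×33×10³) = 1.76×10⁻⁵ mm/N.
P = 2.297 / 1.76×10⁻⁵ = 130500 N = 130.5 kN, compressive.

P ≈ 131 kN (compressive)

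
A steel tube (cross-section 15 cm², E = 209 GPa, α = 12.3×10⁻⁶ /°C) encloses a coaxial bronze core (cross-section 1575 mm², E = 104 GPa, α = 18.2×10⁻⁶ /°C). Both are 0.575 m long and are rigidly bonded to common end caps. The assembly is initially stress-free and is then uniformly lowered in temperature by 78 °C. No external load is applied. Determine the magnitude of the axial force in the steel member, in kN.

P ≈ 49.5 kN (compressive in the steel)

The bronze has the larger α, so on cooling it would change length more than the steel if both were free. The rigid plates force a common final length, so the bronze is put into tension and the steel into compression, with equal and opposite forces P (no external load).
Equating the net (thermal + elastic) strains gives |α₁ − α₂|·ΔT = P·[1/(A₁E₁) + 1/(A₂E₂)].
|α₁ − α₂|·ΔT = 5.9×10⁻⁶ × 78 = 0.0004602.
1/(A₁E₁) + 1/(A₂E₂) = 1/(1500×209×10³) + 1/(1575×104×10³) = 9.295×10⁻⁹ N⁻¹.
P = 0.0004602 / 9.295×10⁻⁹ = 49510 N = 49.51 kN.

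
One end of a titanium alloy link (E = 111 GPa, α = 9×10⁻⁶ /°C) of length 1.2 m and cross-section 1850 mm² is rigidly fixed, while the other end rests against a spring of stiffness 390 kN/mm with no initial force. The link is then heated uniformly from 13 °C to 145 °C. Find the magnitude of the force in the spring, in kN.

P ≈ 170 kN

If the spring were absent the link would lengthen by αΔT L = 9×10⁻⁶ × 132 × 1200 = 1.426 mm.
Let P be the compressive force at the spring. The link shortens elastically by PL/(AE) and the spring compresses by P/k; together these equal δ_free.
So P = δ_free / [L/(AE) + 1/k] = 1.426 / [ 1200/(1850×111×10³) + 1/(390×10³) ].
P = 1.426 / 8.408×10⁻⁶ = 169600 N.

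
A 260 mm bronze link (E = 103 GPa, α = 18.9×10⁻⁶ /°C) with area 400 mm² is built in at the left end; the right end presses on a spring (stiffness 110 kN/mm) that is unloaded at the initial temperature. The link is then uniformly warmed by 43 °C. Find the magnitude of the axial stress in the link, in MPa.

σ ≈ 34.3 MPa (compressive)

If the spring were absent the link would lengthen by αΔT L = 18.9×10⁻⁶ × 43 × 260 = 0.2113 mm.
With a force P in the spring, the elastic change of the link is PL/(AE) and that of the spring is P/k; compatibility requires their sum to equal δ_free.
P [ L/(AE) + 1/k ] = δ_free → P [ 260/(400×103×10³) + 1/(110×10³) ] = 0.2113.
P = 0.2113 / 1.54×10⁻⁵ = 13720 N.
σ = P/A = 13720/400 = 34.3 MPa.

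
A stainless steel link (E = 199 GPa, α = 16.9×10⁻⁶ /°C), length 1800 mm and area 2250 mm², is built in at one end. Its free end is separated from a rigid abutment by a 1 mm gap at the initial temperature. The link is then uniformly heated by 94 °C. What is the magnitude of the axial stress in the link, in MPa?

If the wall were absent the link would grow by αΔT L = 16.9×10⁻⁶ × 94 × 1800 = 2.859 mm.
The gap closes (δ_free > 1 mm) and the wall then resists a further 2.859 − 1 = 1.859 mm of expansion.
That suppressed elongation corresponds to σ = E·Δ/L = 199×10³ × 1.859/1800 = 205.6 MPa.

σ ≈ 206 MPa (compressive)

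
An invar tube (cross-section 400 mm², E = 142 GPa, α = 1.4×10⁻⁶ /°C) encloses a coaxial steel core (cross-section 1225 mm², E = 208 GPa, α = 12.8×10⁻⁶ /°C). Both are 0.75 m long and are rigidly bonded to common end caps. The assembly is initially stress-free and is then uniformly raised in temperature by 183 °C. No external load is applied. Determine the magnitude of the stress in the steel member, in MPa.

σ ≈ 79.1 MPa (compressive)

The steel has the larger α, so on heating it would change length more than the invar if both were free. The rigid plates force a common final length, so the steel is put into compression and the invar into tension, with equal and opposite forces P (no external load).
Setting the final lengths equal and cancelling L: (α₁ − α₂)ΔT = P/(A₁E₁) + P/(A₂E₂).
|α₁ − α₂|·ΔT = 11.4×10⁻⁶ × 183 = 0.002086.
1/(A₁E₁) + 1/(A₂E₂) = 1/(400×142×10³) + 1/(1225×208×10³) = 2.153×10⁻⁸ N⁻¹.
P = 0.002086 / 2.153×10⁻⁸ = 96900 N = 96.9 kN.
σ_{steel} = P/A₂ = 96900/1225 = 79.1 MPa, compressive.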